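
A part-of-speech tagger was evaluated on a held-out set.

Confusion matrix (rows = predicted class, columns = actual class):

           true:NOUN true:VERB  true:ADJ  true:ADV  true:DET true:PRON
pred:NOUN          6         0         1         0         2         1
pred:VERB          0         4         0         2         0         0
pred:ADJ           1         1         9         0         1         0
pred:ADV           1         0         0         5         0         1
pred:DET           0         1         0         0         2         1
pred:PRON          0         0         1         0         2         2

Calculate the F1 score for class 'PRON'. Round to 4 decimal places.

0.4000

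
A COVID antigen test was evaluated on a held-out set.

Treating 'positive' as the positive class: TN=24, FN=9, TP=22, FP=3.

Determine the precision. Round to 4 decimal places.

0.8800

Precision = TP/(TP+FP) = 22/(22+3) = 22/25 = 0.8800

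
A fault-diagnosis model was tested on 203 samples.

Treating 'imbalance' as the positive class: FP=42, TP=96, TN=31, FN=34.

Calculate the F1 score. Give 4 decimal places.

Precision = TP/(TP+FP) = 96/138 = 0.6957
Recall = TP/(TP+FN) = 96/130 = 0.7385
F1 = 2·TP/(2·TP+FP+FN) = 192/268 = 0.7164

0.7164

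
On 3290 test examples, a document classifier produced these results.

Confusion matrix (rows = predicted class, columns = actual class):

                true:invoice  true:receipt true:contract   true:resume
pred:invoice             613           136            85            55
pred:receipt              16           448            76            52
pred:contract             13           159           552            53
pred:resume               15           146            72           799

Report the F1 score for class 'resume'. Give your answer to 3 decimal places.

0.803

F1 score = 2·TP/(2·TP+FP+FN).
resume: TP=799, FP=15+146+72=233, FN=55+52+53=160 → 1598/1991 = 0.8026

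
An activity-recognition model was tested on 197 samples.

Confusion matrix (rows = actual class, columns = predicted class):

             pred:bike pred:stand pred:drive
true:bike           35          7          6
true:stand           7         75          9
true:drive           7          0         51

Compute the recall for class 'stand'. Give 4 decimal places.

0.8242

One-vs-rest for 'stand': TP = diagonal; FP = other classes predicted 'stand'; FN = 'stand' predicted as other.
recall = TP/(TP+FN).
stand: TP=75, FN=7+9=16 → 75/91 = 0.82418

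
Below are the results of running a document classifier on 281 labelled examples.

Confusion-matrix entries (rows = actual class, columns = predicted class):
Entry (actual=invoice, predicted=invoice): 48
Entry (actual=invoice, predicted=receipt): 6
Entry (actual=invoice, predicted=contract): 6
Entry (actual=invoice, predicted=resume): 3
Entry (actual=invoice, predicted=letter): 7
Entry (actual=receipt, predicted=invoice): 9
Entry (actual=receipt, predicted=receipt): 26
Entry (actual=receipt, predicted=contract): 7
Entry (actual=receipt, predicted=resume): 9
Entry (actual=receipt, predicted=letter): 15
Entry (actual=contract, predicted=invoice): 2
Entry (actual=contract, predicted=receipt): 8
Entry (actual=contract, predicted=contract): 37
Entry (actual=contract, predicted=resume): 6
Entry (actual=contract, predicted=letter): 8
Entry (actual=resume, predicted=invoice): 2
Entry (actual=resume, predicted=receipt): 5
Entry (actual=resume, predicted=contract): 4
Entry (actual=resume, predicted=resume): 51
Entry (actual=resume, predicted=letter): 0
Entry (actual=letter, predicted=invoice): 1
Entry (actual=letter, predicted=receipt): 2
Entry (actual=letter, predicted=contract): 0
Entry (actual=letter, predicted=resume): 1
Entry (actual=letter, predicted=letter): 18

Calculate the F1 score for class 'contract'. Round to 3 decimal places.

0.643

Take TP from the diagonal, FP from the rest of the 'contract' prediction marginal, FN from the rest of the 'contract' actual marginal.
F1 score = 2·TP/(2·TP+FP+FN).
contract: TP=37, FP=6+7+4+0=17, FN=2+8+6+8=24 → 74/115 = 0.6435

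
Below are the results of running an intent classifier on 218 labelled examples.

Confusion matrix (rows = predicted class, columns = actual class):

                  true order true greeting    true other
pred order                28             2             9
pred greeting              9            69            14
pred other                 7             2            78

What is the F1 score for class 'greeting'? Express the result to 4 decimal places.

0.8364

Take TP from the diagonal, FP from the rest of the 'greeting' prediction marginal, FN from the rest of the 'greeting' actual marginal.
F1 score = 2·TP/(2·TP+FP+FN).
greeting: TP=69, FP=9+14=23, FN=2+2=4 → 138/165 = 0.83636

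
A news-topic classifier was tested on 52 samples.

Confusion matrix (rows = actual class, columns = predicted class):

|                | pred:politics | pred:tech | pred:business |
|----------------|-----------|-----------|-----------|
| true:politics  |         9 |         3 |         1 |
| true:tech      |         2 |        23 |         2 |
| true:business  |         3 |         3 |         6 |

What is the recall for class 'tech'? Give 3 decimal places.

0.852

Take TP from the diagonal, FP from the rest of the 'tech' prediction marginal, FN from the rest of the 'tech' actual marginal.
recall = TP/(TP+FN).
tech: TP=23, FN=2+2=4 → 23/27 = 0.8519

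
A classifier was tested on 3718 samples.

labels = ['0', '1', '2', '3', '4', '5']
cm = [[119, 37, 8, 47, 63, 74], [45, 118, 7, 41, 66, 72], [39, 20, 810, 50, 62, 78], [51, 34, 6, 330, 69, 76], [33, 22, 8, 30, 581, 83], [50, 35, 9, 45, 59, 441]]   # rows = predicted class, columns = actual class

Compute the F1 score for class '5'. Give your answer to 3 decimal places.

Take TP from the diagonal, FP from the rest of the '5' prediction marginal, FN from the rest of the '5' actual marginal.
F1 score = 2·TP/(2·TP+FP+FN).
5: TP=441, FP=50+35+9+45+59=198, FN=74+72+78+76+83=383 → 882/1463 = 0.6029

0.603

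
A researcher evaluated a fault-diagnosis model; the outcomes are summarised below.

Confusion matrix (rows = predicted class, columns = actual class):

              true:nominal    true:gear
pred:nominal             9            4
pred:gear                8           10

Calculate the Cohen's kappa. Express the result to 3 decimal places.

Observed agreement pₒ = trace/N = 19/31 = 0.6129
Expected agreement pₑ = Σ (rowᵢ·colᵢ)/N² = (17·13 + 14·18)/31² = 0.4922
κ = (pₒ − pₑ)/(1 − pₑ) = (0.6129 − 0.4922)/(1 − 0.4922) = 0.238

0.238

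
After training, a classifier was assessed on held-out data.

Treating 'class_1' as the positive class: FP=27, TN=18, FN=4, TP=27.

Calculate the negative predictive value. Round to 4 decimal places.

0.8182

NPV = TN/(TN+FN) = 18/(18+4) = 0.8182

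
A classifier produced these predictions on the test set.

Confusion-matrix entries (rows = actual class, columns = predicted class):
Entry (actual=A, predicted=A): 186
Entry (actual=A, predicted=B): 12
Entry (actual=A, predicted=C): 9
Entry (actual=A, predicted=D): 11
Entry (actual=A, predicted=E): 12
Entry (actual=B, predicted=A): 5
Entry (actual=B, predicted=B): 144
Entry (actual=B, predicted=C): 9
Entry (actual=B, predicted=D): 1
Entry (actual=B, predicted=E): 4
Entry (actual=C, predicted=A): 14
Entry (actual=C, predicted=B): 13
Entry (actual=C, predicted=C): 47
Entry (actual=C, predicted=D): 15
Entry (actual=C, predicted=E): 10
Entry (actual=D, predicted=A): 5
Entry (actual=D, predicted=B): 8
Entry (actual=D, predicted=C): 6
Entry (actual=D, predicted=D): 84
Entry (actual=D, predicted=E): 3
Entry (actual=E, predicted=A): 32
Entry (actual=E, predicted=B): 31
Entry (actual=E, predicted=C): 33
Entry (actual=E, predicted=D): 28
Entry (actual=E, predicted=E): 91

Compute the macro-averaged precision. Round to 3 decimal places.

Per-class precision (TP/(TP+FP)):
  A: TP=186, FP=5+14+5+32=56 → 186/242 = 0.7686
  B: TP=144, FP=12+13+8+31=64 → 144/208 = 0.6923
  C: TP=47, FP=9+9+6+33=57 → 47/104 = 0.4519
  D: TP=84, FP=11+1+15+28=55 → 84/139 = 0.6043
  E: TP=91, FP=12+4+10+3=29 → 91/120 = 0.7583
Macro-precision = mean = (0.7686 + 0.6923 + 0.4519 + 0.6043 + 0.7583) / 5 = 0.655

0.655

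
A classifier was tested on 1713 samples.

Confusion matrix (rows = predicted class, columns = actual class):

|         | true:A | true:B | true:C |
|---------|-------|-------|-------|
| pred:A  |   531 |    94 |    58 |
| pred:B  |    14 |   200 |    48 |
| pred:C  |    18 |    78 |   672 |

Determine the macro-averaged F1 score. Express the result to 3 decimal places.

0.784

Per-class F1 score (2·TP/(2·TP+FP+FN)):
  A: TP=531, FP=94+58=152, FN=14+18=32 → 1062/1246 = 0.8523
  B: TP=200, FP=14+48=62, FN=94+78=172 → 400/634 = 0.6309
  C: TP=672, FP=18+78=96, FN=58+48=106 → 1344/1546 = 0.8693
Macro-F1 score = mean = (0.8523 + 0.6309 + 0.8693) / 3 = 0.784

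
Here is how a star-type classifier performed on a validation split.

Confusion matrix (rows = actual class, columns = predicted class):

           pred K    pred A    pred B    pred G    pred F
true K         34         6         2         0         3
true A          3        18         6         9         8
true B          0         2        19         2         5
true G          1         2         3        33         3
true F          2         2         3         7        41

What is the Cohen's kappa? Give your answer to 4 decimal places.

0.5933

Observed agreement pₒ = trace/N = 145/214 = 0.67757
Expected agreement pₑ = Σ (rowᵢ·colᵢ)/N² = (45·40 + 44·30 + 28·33 + 42·51 + 55·60)/214² = 0.20714
κ = (pₒ − pₑ)/(1 − pₑ) = (0.67757 − 0.20714)/(1 − 0.20714) = 0.5933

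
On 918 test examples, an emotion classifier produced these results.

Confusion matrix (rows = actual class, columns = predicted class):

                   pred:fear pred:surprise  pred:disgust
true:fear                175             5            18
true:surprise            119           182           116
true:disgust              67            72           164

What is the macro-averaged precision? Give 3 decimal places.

Per-class precision (TP/(TP+FP)):
  fear: TP=175, FP=119+67=186 → 175/361 = 0.4848
  surprise: TP=182, FP=5+72=77 → 182/259 = 0.7027
  disgust: TP=164, FP=18+116=134 → 164/298 = 0.5503
Macro-precision = mean = (0.4848 + 0.7027 + 0.5503) / 3 = 0.579

0.579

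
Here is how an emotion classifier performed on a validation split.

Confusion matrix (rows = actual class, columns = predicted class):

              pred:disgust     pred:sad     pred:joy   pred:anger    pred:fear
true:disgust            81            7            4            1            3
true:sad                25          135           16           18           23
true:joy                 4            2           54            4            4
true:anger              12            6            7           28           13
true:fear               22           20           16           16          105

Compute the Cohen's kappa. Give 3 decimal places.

Observed agreement pₒ = trace/N = 403/626 = 0.6438
Expected agreement pₑ = Σ (rowᵢ·colᵢ)/N² = (96·144 + 217·170 + 68·97 + 66·67 + 179·148)/626² = 0.2251
κ = (pₒ − pₑ)/(1 − pₑ) = (0.6438 − 0.2251)/(1 − 0.2251) = 0.540

0.540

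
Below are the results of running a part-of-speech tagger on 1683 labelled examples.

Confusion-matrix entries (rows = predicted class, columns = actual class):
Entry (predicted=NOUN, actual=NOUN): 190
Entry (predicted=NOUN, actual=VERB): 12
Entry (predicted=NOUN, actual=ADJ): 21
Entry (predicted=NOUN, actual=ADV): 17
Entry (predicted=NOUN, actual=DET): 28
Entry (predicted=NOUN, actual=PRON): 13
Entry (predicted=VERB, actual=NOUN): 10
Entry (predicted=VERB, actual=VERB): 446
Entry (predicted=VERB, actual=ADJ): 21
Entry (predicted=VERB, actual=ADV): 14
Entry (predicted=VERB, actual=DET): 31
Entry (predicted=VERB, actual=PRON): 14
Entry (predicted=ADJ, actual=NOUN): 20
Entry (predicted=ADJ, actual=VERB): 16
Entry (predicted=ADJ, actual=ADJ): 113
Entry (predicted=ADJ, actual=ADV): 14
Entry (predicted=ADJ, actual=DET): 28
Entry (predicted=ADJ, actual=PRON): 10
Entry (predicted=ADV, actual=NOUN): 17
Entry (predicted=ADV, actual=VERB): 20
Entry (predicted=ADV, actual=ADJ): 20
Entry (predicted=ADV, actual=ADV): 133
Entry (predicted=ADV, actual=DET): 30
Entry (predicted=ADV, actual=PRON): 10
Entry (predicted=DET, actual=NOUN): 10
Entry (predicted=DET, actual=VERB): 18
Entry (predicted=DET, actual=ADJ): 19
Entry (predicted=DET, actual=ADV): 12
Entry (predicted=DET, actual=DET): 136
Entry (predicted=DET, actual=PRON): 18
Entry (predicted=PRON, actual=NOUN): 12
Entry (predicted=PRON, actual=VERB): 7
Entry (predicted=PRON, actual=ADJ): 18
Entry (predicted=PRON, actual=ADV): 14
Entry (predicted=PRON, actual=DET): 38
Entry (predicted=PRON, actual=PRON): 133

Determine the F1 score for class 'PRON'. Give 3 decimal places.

Take TP from the diagonal, FP from the rest of the 'PRON' prediction marginal, FN from the rest of the 'PRON' actual marginal.
F1 score = 2·TP/(2·TP+FP+FN).
PRON: TP=133, FP=12+7+18+14+38=89, FN=13+14+10+10+18=65 → 266/420 = 0.6333

0.633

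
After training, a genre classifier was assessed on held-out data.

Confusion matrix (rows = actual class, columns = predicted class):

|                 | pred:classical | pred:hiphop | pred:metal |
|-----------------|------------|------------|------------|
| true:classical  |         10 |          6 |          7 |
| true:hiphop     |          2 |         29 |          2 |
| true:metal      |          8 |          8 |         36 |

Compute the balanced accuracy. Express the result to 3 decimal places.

0.669

Balanced accuracy = mean of per-class recall.
  classical: recall = 10/23 = 0.4348
  hiphop: recall = 29/33 = 0.8788
  metal: recall = 36/52 = 0.6923
Mean = (0.4348 + 0.8788 + 0.6923) / 3 = 0.669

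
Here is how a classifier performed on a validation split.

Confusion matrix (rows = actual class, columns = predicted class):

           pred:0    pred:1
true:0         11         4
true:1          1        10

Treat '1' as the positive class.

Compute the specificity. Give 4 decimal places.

0.7333

Specificity = TN/(TN+FP) = 11/(11+4) = 0.7333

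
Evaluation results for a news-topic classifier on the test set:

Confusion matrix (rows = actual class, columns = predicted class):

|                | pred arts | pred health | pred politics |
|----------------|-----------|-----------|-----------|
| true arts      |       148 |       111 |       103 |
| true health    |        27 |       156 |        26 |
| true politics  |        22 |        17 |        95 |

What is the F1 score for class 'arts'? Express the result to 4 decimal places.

One-vs-rest for 'arts': TP = diagonal; FP = other classes predicted 'arts'; FN = 'arts' predicted as other.
F1 score = 2·TP/(2·TP+FP+FN).
arts: TP=148, FP=27+22=49, FN=111+103=214 → 296/559 = 0.52952

0.5295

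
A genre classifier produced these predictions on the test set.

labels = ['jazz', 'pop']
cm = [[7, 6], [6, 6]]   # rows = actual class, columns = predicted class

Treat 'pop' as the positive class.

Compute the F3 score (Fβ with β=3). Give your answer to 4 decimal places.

Fβ = (1+β²)·TP / ((1+β²)·TP + β²·FN + FP), with β²=9
= 10·6 / (10·6 + 9·6 + 6) = 0.5000

0.5000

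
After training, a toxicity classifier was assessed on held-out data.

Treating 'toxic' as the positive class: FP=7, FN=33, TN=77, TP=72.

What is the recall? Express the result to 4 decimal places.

0.6857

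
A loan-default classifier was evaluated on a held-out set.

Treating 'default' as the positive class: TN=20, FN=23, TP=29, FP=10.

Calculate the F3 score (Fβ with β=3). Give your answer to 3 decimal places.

0.572

Fβ = (1+β²)·TP / ((1+β²)·TP + β²·FN + FP), with β²=9
= 10·29 / (10·29 + 9·23 + 10) = 0.572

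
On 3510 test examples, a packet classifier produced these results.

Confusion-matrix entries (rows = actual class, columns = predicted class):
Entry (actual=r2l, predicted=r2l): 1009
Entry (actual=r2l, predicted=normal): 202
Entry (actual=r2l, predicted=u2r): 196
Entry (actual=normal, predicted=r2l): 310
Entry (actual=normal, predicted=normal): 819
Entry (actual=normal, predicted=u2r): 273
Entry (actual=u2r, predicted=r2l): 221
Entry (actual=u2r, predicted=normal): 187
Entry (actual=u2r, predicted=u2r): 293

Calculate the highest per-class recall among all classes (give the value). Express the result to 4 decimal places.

0.7171

Per-class recall (TP/(TP+FN)):
  r2l: TP=1009, FN=202+196=398 → 1009/1407 = 0.71713
  normal: TP=819, FN=310+273=583 → 819/1402 = 0.58417
  u2r: TP=293, FN=221+187=408 → 293/701 = 0.41797
Highest is class 'r2l' with recall = 0.7171.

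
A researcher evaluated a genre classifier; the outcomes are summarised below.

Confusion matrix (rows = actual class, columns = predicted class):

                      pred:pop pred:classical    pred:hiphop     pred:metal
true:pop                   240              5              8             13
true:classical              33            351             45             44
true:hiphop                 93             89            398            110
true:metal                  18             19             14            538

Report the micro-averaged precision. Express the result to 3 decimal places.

Micro-averaging pools counts across classes: ΣTP=1527, ΣFP=491, ΣFN=491.
Micro-precision = TP/(TP+FP) on pooled counts = 0.757 (equals overall accuracy in single-label multiclass).

0.757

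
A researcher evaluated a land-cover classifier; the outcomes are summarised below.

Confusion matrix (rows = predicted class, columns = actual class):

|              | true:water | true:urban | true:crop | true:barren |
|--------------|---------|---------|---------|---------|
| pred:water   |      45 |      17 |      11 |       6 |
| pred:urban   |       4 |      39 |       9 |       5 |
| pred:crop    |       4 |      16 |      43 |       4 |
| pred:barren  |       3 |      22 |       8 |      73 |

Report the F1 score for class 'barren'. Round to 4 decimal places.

One-vs-rest for 'barren': TP = diagonal; FP = other classes predicted 'barren'; FN = 'barren' predicted as other.
F1 score = 2·TP/(2·TP+FP+FN).
barren: TP=73, FP=3+22+8=33, FN=6+5+4=15 → 146/194 = 0.75258

0.7526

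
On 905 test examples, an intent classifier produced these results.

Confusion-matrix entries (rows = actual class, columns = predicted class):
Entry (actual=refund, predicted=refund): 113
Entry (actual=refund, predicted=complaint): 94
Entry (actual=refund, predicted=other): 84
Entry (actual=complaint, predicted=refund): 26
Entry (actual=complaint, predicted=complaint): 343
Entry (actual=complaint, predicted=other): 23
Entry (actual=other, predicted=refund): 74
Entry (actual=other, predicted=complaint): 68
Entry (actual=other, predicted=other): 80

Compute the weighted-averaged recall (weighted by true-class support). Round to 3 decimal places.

Per-class recall (TP/(TP+FN)):
  refund: TP=113, FN=94+84=178 → 113/291 = 0.3883
  complaint: TP=343, FN=26+23=49 → 343/392 = 0.8750
  other: TP=80, FN=74+68=142 → 80/222 = 0.3604
Weighted-recall = Σ (supportᵢ/N)·recallᵢ with N=905: (291/905)·0.3883 + (392/905)·0.8750 + (222/905)·0.3604 = 0.592

0.592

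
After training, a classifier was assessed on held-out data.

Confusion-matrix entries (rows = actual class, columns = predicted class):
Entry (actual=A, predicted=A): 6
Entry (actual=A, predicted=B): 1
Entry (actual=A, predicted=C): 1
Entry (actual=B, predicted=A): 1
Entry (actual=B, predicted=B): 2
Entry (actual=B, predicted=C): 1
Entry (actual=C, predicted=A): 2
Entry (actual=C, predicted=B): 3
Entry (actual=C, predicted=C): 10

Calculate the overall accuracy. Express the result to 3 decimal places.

0.667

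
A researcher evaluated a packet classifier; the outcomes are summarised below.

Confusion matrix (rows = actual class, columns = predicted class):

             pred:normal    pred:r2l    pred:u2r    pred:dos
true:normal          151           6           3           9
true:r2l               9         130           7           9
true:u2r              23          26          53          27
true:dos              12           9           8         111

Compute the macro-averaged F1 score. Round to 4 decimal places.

0.7268

Per-class F1 score (2·TP/(2·TP+FP+FN)):
  normal: TP=151, FP=9+23+12=44, FN=6+3+9=18 → 302/364 = 0.82967
  r2l: TP=130, FP=6+26+9=41, FN=9+7+9=25 → 260/326 = 0.79755
  u2r: TP=53, FP=3+7+8=18, FN=23+26+27=76 → 106/200 = 0.53000
  dos: TP=111, FP=9+9+27=45, FN=12+9+8=29 → 222/296 = 0.75000
Macro-F1 score = mean = (0.82967 + 0.79755 + 0.53000 + 0.75000) / 4 = 0.7268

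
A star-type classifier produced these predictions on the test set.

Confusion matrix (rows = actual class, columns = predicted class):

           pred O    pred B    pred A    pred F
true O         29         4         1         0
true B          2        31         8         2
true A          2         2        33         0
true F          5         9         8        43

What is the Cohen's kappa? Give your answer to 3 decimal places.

Observed agreement pₒ = trace/N = 136/179 = 0.7598
Expected agreement pₑ = Σ (rowᵢ·colᵢ)/N² = (34·38 + 43·46 + 37·50 + 65·45)/179² = 0.2511
κ = (pₒ − pₑ)/(1 − pₑ) = (0.7598 − 0.2511)/(1 − 0.2511) = 0.679

0.679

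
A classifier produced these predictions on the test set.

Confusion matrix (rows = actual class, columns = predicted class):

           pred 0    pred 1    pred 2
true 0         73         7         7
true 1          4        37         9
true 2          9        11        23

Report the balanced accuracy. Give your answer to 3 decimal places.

Balanced accuracy = mean of per-class recall.
  0: recall = 73/87 = 0.8391
  1: recall = 37/50 = 0.7400
  2: recall = 23/43 = 0.5349
Mean = (0.8391 + 0.7400 + 0.5349) / 3 = 0.705

0.705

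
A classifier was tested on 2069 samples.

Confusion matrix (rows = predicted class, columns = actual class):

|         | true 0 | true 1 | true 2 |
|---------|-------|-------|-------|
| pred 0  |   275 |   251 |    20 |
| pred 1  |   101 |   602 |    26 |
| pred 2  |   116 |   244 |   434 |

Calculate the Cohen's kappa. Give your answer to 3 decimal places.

Observed agreement pₒ = trace/N = 1311/2069 = 0.6336
Expected agreement pₑ = Σ (rowᵢ·colᵢ)/N² = (492·546 + 1097·729 + 480·794)/2069² = 0.3386
κ = (pₒ − pₑ)/(1 − pₑ) = (0.6336 − 0.3386)/(1 − 0.3386) = 0.446

0.446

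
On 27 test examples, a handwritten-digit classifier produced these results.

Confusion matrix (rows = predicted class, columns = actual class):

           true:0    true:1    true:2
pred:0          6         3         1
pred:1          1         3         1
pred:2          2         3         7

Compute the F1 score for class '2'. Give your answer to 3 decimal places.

One-vs-rest for '2': TP = diagonal; FP = other classes predicted '2'; FN = '2' predicted as other.
F1 score = 2·TP/(2·TP+FP+FN).
2: TP=7, FP=2+3=5, FN=1+1=2 → 14/21 = 0.6667

0.667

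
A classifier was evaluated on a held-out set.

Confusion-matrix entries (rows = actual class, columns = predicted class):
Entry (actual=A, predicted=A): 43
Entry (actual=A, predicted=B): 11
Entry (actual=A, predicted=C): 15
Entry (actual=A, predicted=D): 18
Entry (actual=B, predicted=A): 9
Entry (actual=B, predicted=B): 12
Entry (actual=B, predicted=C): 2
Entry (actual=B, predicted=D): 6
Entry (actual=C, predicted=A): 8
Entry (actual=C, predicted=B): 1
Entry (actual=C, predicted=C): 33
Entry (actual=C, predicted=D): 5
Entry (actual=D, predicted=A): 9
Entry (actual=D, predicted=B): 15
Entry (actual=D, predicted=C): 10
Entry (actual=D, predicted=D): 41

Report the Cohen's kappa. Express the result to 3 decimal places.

Observed agreement pₒ = trace/N = 129/238 = 0.5420
Expected agreement pₑ = Σ (rowᵢ·colᵢ)/N² = (87·69 + 29·39 + 47·60 + 75·70)/238² = 0.2684
κ = (pₒ − pₑ)/(1 − pₑ) = (0.5420 − 0.2684)/(1 − 0.2684) = 0.374

0.374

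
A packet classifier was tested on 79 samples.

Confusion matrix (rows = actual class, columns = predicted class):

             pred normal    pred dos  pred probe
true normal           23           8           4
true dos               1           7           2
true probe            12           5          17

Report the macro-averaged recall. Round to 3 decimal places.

Per-class recall (TP/(TP+FN)):
  normal: TP=23, FN=8+4=12 → 23/35 = 0.6571
  dos: TP=7, FN=1+2=3 → 7/10 = 0.7000
  probe: TP=17, FN=12+5=17 → 17/34 = 0.5000
Macro-recall = mean = (0.6571 + 0.7000 + 0.5000) / 3 = 0.619

0.619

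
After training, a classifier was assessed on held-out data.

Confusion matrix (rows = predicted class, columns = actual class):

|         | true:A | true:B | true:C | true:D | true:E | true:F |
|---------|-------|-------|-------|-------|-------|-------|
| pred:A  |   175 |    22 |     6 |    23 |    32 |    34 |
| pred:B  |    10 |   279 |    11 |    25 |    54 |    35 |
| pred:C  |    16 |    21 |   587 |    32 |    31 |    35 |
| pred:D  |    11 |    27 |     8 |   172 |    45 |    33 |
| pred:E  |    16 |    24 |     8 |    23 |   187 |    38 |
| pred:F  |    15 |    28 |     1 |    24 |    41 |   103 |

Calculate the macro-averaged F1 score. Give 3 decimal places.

Per-class F1 score (2·TP/(2·TP+FP+FN)):
  A: TP=175, FP=22+6+23+32+34=117, FN=10+16+11+16+15=68 → 350/535 = 0.6542
  B: TP=279, FP=10+11+25+54+35=135, FN=22+21+27+24+28=122 → 558/815 = 0.6847
  C: TP=587, FP=16+21+32+31+35=135, FN=6+11+8+8+1=34 → 1174/1343 = 0.8742
  D: TP=172, FP=11+27+8+45+33=124, FN=23+25+32+23+24=127 → 344/595 = 0.5782
  E: TP=187, FP=16+24+8+23+38=109, FN=32+54+31+45+41=203 → 374/686 = 0.5452
  F: TP=103, FP=15+28+1+24+41=109, FN=34+35+35+33+38=175 → 206/490 = 0.4204
Macro-F1 score = mean = (0.6542 + 0.6847 + 0.8742 + 0.5782 + 0.5452 + 0.4204) / 6 = 0.626

0.626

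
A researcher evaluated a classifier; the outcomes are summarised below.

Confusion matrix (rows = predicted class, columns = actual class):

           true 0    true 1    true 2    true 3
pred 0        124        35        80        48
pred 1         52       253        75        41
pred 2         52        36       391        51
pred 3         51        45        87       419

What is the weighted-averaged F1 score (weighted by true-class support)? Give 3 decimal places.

Per-class F1 score (2·TP/(2·TP+FP+FN)):
  0: TP=124, FP=35+80+48=163, FN=52+52+51=155 → 248/566 = 0.4382
  1: TP=253, FP=52+75+41=168, FN=35+36+45=116 → 506/790 = 0.6405
  2: TP=391, FP=52+36+51=139, FN=80+75+87=242 → 782/1163 = 0.6724
  3: TP=419, FP=51+45+87=183, FN=48+41+51=140 → 838/1161 = 0.7218
Weighted-F1 score = Σ (supportᵢ/N)·F1 scoreᵢ with N=1840: (279/1840)·0.4382 + (369/1840)·0.6405 + (633/1840)·0.6724 + (559/1840)·0.7218 = 0.645

0.645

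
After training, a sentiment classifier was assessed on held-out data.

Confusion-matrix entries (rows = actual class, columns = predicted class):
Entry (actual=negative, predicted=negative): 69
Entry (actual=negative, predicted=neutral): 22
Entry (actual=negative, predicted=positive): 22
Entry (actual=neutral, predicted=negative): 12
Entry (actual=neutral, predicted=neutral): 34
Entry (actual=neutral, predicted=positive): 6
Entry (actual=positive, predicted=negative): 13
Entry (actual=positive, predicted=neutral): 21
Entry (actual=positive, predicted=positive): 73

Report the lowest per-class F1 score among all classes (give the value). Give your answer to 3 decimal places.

Per-class F1 score (2·TP/(2·TP+FP+FN)):
  negative: TP=69, FP=12+13=25, FN=22+22=44 → 138/207 = 0.6667
  neutral: TP=34, FP=22+21=43, FN=12+6=18 → 68/129 = 0.5271
  positive: TP=73, FP=22+6=28, FN=13+21=34 → 146/208 = 0.7019
Lowest is class 'neutral' with F1 score = 0.527.

0.527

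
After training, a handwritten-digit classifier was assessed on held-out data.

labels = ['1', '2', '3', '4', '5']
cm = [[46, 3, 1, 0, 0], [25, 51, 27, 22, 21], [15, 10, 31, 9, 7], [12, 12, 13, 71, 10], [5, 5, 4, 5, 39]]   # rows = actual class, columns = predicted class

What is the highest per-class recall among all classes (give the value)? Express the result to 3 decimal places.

0.920

Per-class recall (TP/(TP+FN)):
  1: TP=46, FN=3+1+0+0=4 → 46/50 = 0.9200
  2: TP=51, FN=25+27+22+21=95 → 51/146 = 0.3493
  3: TP=31, FN=15+10+9+7=41 → 31/72 = 0.4306
  4: TP=71, FN=12+12+13+10=47 → 71/118 = 0.6017
  5: TP=39, FN=5+5+4+5=19 → 39/58 = 0.6724
Highest is class '1' with recall = 0.920.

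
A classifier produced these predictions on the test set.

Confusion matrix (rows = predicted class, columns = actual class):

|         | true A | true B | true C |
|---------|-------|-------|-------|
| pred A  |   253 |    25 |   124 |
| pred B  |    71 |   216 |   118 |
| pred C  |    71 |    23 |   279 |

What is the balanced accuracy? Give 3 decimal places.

Balanced accuracy = mean of per-class recall.
  A: recall = 253/395 = 0.6405
  B: recall = 216/264 = 0.8182
  C: recall = 279/521 = 0.5355
Mean = (0.6405 + 0.8182 + 0.5355) / 3 = 0.665

0.665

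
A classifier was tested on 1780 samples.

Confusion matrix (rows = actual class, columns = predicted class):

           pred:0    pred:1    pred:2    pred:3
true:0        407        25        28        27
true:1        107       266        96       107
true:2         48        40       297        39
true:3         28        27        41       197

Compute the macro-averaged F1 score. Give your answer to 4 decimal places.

0.6475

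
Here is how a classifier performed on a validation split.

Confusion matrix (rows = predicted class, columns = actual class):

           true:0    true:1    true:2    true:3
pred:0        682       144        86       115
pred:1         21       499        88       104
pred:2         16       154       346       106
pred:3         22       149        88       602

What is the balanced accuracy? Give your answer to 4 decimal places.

Balanced accuracy = mean of per-class recall.
  0: recall = 682/741 = 0.92038
  1: recall = 499/946 = 0.52748
  2: recall = 346/608 = 0.56908
  3: recall = 602/927 = 0.64941
Mean = (0.92038 + 0.52748 + 0.56908 + 0.64941) / 4 = 0.6666

0.6666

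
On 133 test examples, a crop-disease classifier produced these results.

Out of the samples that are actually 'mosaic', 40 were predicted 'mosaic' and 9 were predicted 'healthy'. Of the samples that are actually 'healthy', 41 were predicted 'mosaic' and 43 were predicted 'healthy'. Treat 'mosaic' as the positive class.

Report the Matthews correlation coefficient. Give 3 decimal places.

0.324

MCC = (TP·TN − FP·FN) / √((TP+FP)(TP+FN)(TN+FP)(TN+FN))
Numerator = 40·43 − 41·9 = 1351
Denominator = √(81·49·84·52) = √17336592 = 4163.7233
MCC = 1351 / 4163.7233 = 0.324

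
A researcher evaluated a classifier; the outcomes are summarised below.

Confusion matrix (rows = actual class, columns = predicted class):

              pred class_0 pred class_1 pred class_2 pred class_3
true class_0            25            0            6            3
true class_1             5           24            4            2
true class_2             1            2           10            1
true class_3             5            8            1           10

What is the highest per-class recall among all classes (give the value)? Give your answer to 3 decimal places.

0.735

Per-class recall (TP/(TP+FN)):
  class_0: TP=25, FN=0+6+3=9 → 25/34 = 0.7353
  class_1: TP=24, FN=5+4+2=11 → 24/35 = 0.6857
  class_2: TP=10, FN=1+2+1=4 → 10/14 = 0.7143
  class_3: TP=10, FN=5+8+1=14 → 10/24 = 0.4167
Highest is class 'class_0' with recall = 0.735.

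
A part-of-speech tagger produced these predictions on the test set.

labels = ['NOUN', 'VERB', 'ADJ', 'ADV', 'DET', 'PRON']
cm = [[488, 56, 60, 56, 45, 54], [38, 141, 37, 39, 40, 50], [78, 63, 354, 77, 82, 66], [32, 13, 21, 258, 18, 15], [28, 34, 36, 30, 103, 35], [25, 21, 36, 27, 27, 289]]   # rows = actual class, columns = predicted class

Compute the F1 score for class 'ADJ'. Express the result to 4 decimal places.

0.5601

F1 score = 2·TP/(2·TP+FP+FN).
ADJ: TP=354, FP=60+37+21+36+36=190, FN=78+63+77+82+66=366 → 708/1264 = 0.56013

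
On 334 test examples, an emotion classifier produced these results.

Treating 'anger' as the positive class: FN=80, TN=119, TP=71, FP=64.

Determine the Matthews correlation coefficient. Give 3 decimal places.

0.122

MCC = (TP·TN − FP·FN) / √((TP+FP)(TP+FN)(TN+FP)(TN+FN))
Numerator = 71·119 − 64·80 = 3329
Denominator = √(135·151·183·199) = √742360545 = 27246.2942
MCC = 3329 / 27246.2942 = 0.122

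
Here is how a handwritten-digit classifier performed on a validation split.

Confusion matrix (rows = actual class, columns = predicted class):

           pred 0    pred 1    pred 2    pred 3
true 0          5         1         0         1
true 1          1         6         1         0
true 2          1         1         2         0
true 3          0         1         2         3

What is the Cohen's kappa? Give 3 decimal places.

0.511

Observed agreement pₒ = trace/N = 16/25 = 0.6400
Expected agreement pₑ = Σ (rowᵢ·colᵢ)/N² = (7·7 + 8·9 + 4·5 + 6·4)/25² = 0.2640
κ = (pₒ − pₑ)/(1 − pₑ) = (0.6400 − 0.2640)/(1 − 0.2640) = 0.511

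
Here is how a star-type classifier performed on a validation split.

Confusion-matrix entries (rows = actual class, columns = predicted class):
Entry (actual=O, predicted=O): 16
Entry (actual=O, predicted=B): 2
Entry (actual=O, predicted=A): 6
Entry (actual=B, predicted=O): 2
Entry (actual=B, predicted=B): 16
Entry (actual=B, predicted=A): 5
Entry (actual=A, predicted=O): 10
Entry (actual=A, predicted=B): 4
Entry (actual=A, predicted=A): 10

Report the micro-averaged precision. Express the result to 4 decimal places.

Micro-averaging pools counts across classes: ΣTP=42, ΣFP=29, ΣFN=29.
Micro-precision = TP/(TP+FP) on pooled counts = 0.5915 (equals overall accuracy in single-label multiclass).

0.5915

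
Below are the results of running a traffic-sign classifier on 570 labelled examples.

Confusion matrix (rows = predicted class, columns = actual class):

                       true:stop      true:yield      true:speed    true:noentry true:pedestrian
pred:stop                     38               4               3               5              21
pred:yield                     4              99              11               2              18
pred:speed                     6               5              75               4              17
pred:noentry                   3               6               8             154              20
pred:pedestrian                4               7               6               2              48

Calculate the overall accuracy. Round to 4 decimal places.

Accuracy = trace / total = (38+99+75+154+48=414) / 570 = 414/570 = 0.7263

0.7263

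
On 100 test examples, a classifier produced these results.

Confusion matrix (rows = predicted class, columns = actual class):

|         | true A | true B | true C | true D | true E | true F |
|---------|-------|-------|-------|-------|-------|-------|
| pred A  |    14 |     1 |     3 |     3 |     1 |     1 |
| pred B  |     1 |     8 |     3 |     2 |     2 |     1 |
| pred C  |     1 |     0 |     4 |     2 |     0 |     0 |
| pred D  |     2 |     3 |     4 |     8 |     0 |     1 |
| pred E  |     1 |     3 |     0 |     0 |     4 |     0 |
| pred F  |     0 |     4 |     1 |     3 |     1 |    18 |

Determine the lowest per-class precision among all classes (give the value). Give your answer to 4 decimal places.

Per-class precision (TP/(TP+FP)):
  A: TP=14, FP=1+3+3+1+1=9 → 14/23 = 0.60870
  B: TP=8, FP=1+3+2+2+1=9 → 8/17 = 0.47059
  C: TP=4, FP=1+0+2+0+0=3 → 4/7 = 0.57143
  D: TP=8, FP=2+3+4+0+1=10 → 8/18 = 0.44444
  E: TP=4, FP=1+3+0+0+0=4 → 4/8 = 0.50000
  F: TP=18, FP=0+4+1+3+1=9 → 18/27 = 0.66667
Lowest is class 'D' with precision = 0.4444.

0.4444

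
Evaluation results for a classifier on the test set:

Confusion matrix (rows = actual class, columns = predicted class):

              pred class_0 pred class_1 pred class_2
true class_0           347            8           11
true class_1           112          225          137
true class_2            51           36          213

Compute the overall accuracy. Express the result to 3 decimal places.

0.689

Accuracy = trace / total = (347+225+213=785) / 1140 = 785/1140 = 0.689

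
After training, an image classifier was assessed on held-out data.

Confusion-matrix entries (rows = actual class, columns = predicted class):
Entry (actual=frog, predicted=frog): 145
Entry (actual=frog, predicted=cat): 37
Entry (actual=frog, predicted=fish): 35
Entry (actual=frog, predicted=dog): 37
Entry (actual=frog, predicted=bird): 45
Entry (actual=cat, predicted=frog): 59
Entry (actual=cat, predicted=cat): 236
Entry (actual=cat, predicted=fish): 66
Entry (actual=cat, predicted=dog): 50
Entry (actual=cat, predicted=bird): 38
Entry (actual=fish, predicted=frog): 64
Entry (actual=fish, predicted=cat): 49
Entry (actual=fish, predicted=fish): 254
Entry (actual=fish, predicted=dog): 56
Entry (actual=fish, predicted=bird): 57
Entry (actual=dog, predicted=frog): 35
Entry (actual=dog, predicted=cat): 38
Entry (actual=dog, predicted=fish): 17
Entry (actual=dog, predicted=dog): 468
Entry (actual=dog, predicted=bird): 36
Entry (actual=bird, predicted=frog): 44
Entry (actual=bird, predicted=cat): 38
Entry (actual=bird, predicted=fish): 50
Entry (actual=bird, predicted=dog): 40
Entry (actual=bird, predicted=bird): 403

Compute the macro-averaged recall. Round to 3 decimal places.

0.606

Per-class recall (TP/(TP+FN)):
  frog: TP=145, FN=37+35+37+45=154 → 145/299 = 0.4849
  cat: TP=236, FN=59+66+50+38=213 → 236/449 = 0.5256
  fish: TP=254, FN=64+49+56+57=226 → 254/480 = 0.5292
  dog: TP=468, FN=35+38+17+36=126 → 468/594 = 0.7879
  bird: TP=403, FN=44+38+50+40=172 → 403/575 = 0.7009
Macro-recall = mean = (0.4849 + 0.5256 + 0.5292 + 0.7879 + 0.7009) / 5 = 0.606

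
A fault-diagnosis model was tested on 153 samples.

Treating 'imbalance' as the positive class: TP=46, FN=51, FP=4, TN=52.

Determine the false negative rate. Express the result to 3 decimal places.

0.526

FNR = FN/(FN+TP) = 51/(51+46) = 0.526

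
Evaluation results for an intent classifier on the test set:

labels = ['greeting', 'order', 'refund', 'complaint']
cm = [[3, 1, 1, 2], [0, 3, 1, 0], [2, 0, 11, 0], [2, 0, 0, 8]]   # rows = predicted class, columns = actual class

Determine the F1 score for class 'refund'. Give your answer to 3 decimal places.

F1 score = 2·TP/(2·TP+FP+FN).
refund: TP=11, FP=2+0+0=2, FN=1+1+0=2 → 22/26 = 0.8462

0.846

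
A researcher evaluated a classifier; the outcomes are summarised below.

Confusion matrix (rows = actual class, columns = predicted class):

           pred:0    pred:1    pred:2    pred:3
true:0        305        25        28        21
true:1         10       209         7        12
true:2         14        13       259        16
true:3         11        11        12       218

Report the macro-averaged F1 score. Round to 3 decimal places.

0.846

Per-class F1 score (2·TP/(2·TP+FP+FN)):
  0: TP=305, FP=10+14+11=35, FN=25+28+21=74 → 610/719 = 0.8484
  1: TP=209, FP=25+13+11=49, FN=10+7+12=29 → 418/496 = 0.8427
  2: TP=259, FP=28+7+12=47, FN=14+13+16=43 → 518/608 = 0.8520
  3: TP=218, FP=21+12+16=49, FN=11+11+12=34 → 436/519 = 0.8401
Macro-F1 score = mean = (0.8484 + 0.8427 + 0.8520 + 0.8401) / 4 = 0.846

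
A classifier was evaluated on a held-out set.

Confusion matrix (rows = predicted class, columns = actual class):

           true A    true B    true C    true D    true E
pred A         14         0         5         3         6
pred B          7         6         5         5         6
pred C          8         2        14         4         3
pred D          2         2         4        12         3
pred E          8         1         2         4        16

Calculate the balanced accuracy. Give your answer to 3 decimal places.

0.454

Balanced accuracy = mean of per-class recall.
  A: recall = 14/39 = 0.3590
  B: recall = 6/11 = 0.5455
  C: recall = 14/30 = 0.4667
  D: recall = 12/28 = 0.4286
  E: recall = 16/34 = 0.4706
Mean = (0.3590 + 0.5455 + 0.4667 + 0.4286 + 0.4706) / 5 = 0.454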